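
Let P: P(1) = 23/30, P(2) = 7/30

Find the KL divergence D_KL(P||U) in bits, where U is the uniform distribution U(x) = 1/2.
0.2162 bits

U(i) = 1/2 for all i

D_KL(P||U) = Σ P(x) log₂(P(x) / (1/2))
           = Σ P(x) log₂(P(x)) + log₂(2)
           = log₂(2) - H(P)

H(P) = -Σ P(x) log₂(P(x)):
  -P(1)·log₂(P(1)) = -(23/30)·log₂(23/30) = 0.29389
  -P(2)·log₂(P(2)) = -(7/30)·log₂(7/30) = 0.48989
H(P) = 0.29389 + 0.48989 = 0.78378 bits

log₂(2) = 1.00000 bits

D_KL(P||U) = 1.00000 - 0.78378 = 0.21622 ≈ 0.2162 bits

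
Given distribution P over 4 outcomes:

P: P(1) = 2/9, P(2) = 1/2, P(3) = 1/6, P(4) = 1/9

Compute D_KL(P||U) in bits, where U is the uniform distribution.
0.2348 bits

U(i) = 1/4 for all i

D_KL(P||U) = Σ P(x) log₂(P(x) / (1/4))
           = Σ P(x) log₂(P(x)) + log₂(4)
           = log₂(4) - H(P)

H(P) = -Σ P(x) log₂(P(x)):
  -P(1)·log₂(P(1)) = -(2/9)·log₂(2/9) = 0.48221
  -P(2)·log₂(P(2)) = -(1/2)·log₂(1/2) = 0.50000
  -P(3)·log₂(P(3)) = -(1/6)·log₂(1/6) = 0.43083
  -P(4)·log₂(P(4)) = -(1/9)·log₂(1/9) = 0.35221
H(P) = 0.48221 + 0.50000 + 0.43083 + 0.35221 = 1.76525 bits

log₂(4) = 2.00000 bits

D_KL(P||U) = 2.00000 - 1.76525 = 0.23475 ≈ 0.2348 bits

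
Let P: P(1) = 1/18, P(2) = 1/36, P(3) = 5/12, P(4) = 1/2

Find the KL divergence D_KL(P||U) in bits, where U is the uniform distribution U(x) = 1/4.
0.5985 bits

U(i) = 1/4 for all i

D_KL(P||U) = Σ P(x) log₂(P(x) / (1/4))
           = Σ P(x) log₂(P(x)) + log₂(4)
           = log₂(4) - H(P)

H(P) = -Σ P(x) log₂(P(x)):
  -P(1)·log₂(P(1)) = -(1/18)·log₂(1/18) = 0.23166
  -P(2)·log₂(P(2)) = -(1/36)·log₂(1/36) = 0.14361
  -P(3)·log₂(P(3)) = -(5/12)·log₂(5/12) = 0.52626
  -P(4)·log₂(P(4)) = -(1/2)·log₂(1/2) = 0.50000
H(P) = 0.23166 + 0.14361 + 0.52626 + 0.50000 = 1.40153 bits

log₂(4) = 2.00000 bits

D_KL(P||U) = 2.00000 - 1.40153 = 0.59847 ≈ 0.5985 bits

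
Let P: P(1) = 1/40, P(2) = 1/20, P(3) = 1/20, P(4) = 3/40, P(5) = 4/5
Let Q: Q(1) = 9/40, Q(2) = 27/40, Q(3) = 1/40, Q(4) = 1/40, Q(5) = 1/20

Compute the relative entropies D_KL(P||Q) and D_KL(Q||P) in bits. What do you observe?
D_KL(P||Q) = 3.1019 bits, D_KL(Q||P) = 2.9832 bits. The two directions give different values (D_KL(P||Q) exceeds D_KL(Q||P) by 0.1187 bits): KL divergence is asymmetric.

D_KL(P||Q) = Σ P(x) log₂(P(x)/Q(x))

Computing term by term:
  P(1)·log₂(P(1)/Q(1)) = (1/40)·log₂((1/40)/(9/40)) = -0.07925
  P(2)·log₂(P(2)/Q(2)) = (1/20)·log₂((1/20)/(27/40)) = -0.18774
  P(3)·log₂(P(3)/Q(3)) = (1/20)·log₂((1/20)/(1/40)) = 0.05000
  P(4)·log₂(P(4)/Q(4)) = (3/40)·log₂((3/40)/(1/40)) = 0.11887
  P(5)·log₂(P(5)/Q(5)) = (4/5)·log₂((4/5)/(1/20)) = 3.20000

D_KL(P||Q) = -0.07925 - 0.18774 + 0.05000 + 0.11887 + 3.20000 = 3.10188 ≈ 3.1019 bits

D_KL(Q||P) = Σ Q(x) log₂(Q(x)/P(x))

Computing term by term:
  Q(1)·log₂(Q(1)/P(1)) = (9/40)·log₂((9/40)/(1/40)) = 0.71323
  Q(2)·log₂(Q(2)/P(2)) = (27/40)·log₂((27/40)/(1/20)) = 2.53455
  Q(3)·log₂(Q(3)/P(3)) = (1/40)·log₂((1/40)/(1/20)) = -0.02500
  Q(4)·log₂(Q(4)/P(4)) = (1/40)·log₂((1/40)/(3/40)) = -0.03962
  Q(5)·log₂(Q(5)/P(5)) = (1/20)·log₂((1/20)/(4/5)) = -0.20000

D_KL(Q||P) = 0.71323 + 2.53455 - 0.02500 - 0.03962 - 0.20000 = 2.98316 ≈ 2.9832 bits

These are NOT equal (difference: 0.1187 bits). KL divergence is asymmetric: D_KL(P||Q) ≠ D_KL(Q||P) in general.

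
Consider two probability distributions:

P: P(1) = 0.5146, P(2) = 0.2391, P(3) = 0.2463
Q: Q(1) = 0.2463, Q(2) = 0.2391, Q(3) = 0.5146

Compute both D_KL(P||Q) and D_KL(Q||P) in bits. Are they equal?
D_KL(P||Q) = 0.2852 bits, D_KL(Q||P) = 0.2852 bits. Yes, in this case they are equal (although KL divergence is not symmetric in general).

D_KL(P||Q) = Σ P(x) log₂(P(x)/Q(x))

Computing term by term:
  P(1)·log₂(P(1)/Q(1)) = 0.5146·log₂(0.5146/0.2463) = 0.54704
  P(2)·log₂(P(2)/Q(2)) = 0.2391·log₂(0.2391/0.2391) = 0.00000
  P(3)·log₂(P(3)/Q(3)) = 0.2463·log₂(0.2463/0.5146) = -0.26183

D_KL(P||Q) = 0.54704 + 0.00000 - 0.26183 = 0.28521 ≈ 0.2852 bits

D_KL(Q||P) = Σ Q(x) log₂(Q(x)/P(x))

Computing term by term:
  Q(1)·log₂(Q(1)/P(1)) = 0.2463·log₂(0.2463/0.5146) = -0.26183
  Q(2)·log₂(Q(2)/P(2)) = 0.2391·log₂(0.2391/0.2391) = 0.00000
  Q(3)·log₂(Q(3)/P(3)) = 0.5146·log₂(0.5146/0.2463) = 0.54704

D_KL(Q||P) = -0.26183 + 0.00000 + 0.54704 = 0.28521 ≈ 0.2852 bits

These ARE equal here. Q is P with outcomes relabeled (Q(1) = P(3), Q(3) = P(1)) by a relabeling that is its own inverse, so the two sums contain exactly the same terms in a different order. This is a special case — KL divergence is not symmetric in general: D_KL(P||Q) ≠ D_KL(Q||P) for most P, Q.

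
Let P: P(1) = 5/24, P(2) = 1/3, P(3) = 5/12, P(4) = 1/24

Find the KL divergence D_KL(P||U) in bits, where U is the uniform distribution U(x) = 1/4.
0.2829 bits

U(i) = 1/4 for all i

D_KL(P||U) = Σ P(x) log₂(P(x) / (1/4))
           = Σ P(x) log₂(P(x)) + log₂(4)
           = log₂(4) - H(P)

H(P) = -Σ P(x) log₂(P(x)):
  -P(1)·log₂(P(1)) = -(5/24)·log₂(5/24) = 0.47147
  -P(2)·log₂(P(2)) = -(1/3)·log₂(1/3) = 0.52832
  -P(3)·log₂(P(3)) = -(5/12)·log₂(5/12) = 0.52626
  -P(4)·log₂(P(4)) = -(1/24)·log₂(1/24) = 0.19104
H(P) = 0.47147 + 0.52832 + 0.52626 + 0.19104 = 1.71709 bits

log₂(4) = 2.00000 bits

D_KL(P||U) = 2.00000 - 1.71709 = 0.28291 ≈ 0.2829 bits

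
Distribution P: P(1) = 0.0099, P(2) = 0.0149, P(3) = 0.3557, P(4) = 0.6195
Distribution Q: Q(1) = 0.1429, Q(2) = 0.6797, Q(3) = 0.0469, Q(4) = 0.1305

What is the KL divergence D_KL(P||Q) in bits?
2.3115 bits

D_KL(P||Q) = Σ P(x) log₂(P(x)/Q(x))

Computing term by term:
  P(1)·log₂(P(1)/Q(1)) = 0.0099·log₂(0.0099/0.1429) = -0.03813
  P(2)·log₂(P(2)/Q(2)) = 0.0149·log₂(0.0149/0.6797) = -0.08212
  P(3)·log₂(P(3)/Q(3)) = 0.3557·log₂(0.3557/0.0469) = 1.03971
  P(4)·log₂(P(4)/Q(4)) = 0.6195·log₂(0.6195/0.1305) = 1.39205

D_KL(P||Q) = -0.03813 - 0.08212 + 1.03971 + 1.39205 = 2.31151 ≈ 2.3115 bits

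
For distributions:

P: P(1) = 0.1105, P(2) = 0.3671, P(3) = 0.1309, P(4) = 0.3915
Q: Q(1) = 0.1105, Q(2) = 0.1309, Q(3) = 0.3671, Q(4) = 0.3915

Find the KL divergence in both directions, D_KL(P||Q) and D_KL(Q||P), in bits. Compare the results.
D_KL(P||Q) = 0.3514 bits, D_KL(Q||P) = 0.3514 bits. The two directions give exactly the same value for this pair.

D_KL(P||Q) = Σ P(x) log₂(P(x)/Q(x))

Computing term by term:
  P(1)·log₂(P(1)/Q(1)) = 0.1105·log₂(0.1105/0.1105) = 0.00000
  P(2)·log₂(P(2)/Q(2)) = 0.3671·log₂(0.3671/0.1309) = 0.54614
  P(3)·log₂(P(3)/Q(3)) = 0.1309·log₂(0.1309/0.3671) = -0.19474
  P(4)·log₂(P(4)/Q(4)) = 0.3915·log₂(0.3915/0.3915) = 0.00000

D_KL(P||Q) = 0.00000 + 0.54614 - 0.19474 + 0.00000 = 0.35140 ≈ 0.3514 bits

D_KL(Q||P) = Σ Q(x) log₂(Q(x)/P(x))

Computing term by term:
  Q(1)·log₂(Q(1)/P(1)) = 0.1105·log₂(0.1105/0.1105) = 0.00000
  Q(2)·log₂(Q(2)/P(2)) = 0.1309·log₂(0.1309/0.3671) = -0.19474
  Q(3)·log₂(Q(3)/P(3)) = 0.3671·log₂(0.3671/0.1309) = 0.54614
  Q(4)·log₂(Q(4)/P(4)) = 0.3915·log₂(0.3915/0.3915) = 0.00000

D_KL(Q||P) = 0.00000 - 0.19474 + 0.54614 + 0.00000 = 0.35140 ≈ 0.3514 bits

These ARE equal here. Q is P with outcomes relabeled (Q(2) = P(3), Q(3) = P(2)) by a relabeling that is its own inverse, so the two sums contain exactly the same terms in a different order. This is a special case — KL divergence is not symmetric in general: D_KL(P||Q) ≠ D_KL(Q||P) for most P, Q.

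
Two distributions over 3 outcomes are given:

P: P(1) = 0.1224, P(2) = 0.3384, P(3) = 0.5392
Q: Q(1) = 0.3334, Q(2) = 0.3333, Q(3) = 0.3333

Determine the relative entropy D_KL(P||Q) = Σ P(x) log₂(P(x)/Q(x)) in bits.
0.2047 bits

D_KL(P||Q) = Σ P(x) log₂(P(x)/Q(x))

Computing term by term:
  P(1)·log₂(P(1)/Q(1)) = 0.1224·log₂(0.1224/0.3334) = -0.17695
  P(2)·log₂(P(2)/Q(2)) = 0.3384·log₂(0.3384/0.3333) = 0.00741
  P(3)·log₂(P(3)/Q(3)) = 0.5392·log₂(0.5392/0.3333) = 0.37420

D_KL(P||Q) = -0.17695 + 0.00741 + 0.37420 = 0.20466 ≈ 0.2047 bits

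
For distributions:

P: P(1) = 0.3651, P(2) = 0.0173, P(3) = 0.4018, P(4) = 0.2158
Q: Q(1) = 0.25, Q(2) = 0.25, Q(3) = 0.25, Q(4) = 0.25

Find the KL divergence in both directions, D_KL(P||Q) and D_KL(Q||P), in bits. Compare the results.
D_KL(P||Q) = 0.3621 bits, D_KL(Q||P) = 0.7086 bits. D_KL(Q||P) is larger than D_KL(P||Q) by 0.3465 bits; the two directions differ.

D_KL(P||Q) = Σ P(x) log₂(P(x)/Q(x))

Computing term by term:
  P(1)·log₂(P(1)/Q(1)) = 0.3651·log₂(0.3651/0.25) = 0.19948
  P(2)·log₂(P(2)/Q(2)) = 0.0173·log₂(0.0173/0.25) = -0.06666
  P(3)·log₂(P(3)/Q(3)) = 0.4018·log₂(0.4018/0.25) = 0.27505
  P(4)·log₂(P(4)/Q(4)) = 0.2158·log₂(0.2158/0.25) = -0.04580

D_KL(P||Q) = 0.19948 - 0.06666 + 0.27505 - 0.04580 = 0.36207 ≈ 0.3621 bits

D_KL(Q||P) = Σ Q(x) log₂(Q(x)/P(x))

Computing term by term:
  Q(1)·log₂(Q(1)/P(1)) = 0.25·log₂(0.25/0.3651) = -0.13659
  Q(2)·log₂(Q(2)/P(2)) = 0.25·log₂(0.25/0.0173) = 0.96327
  Q(3)·log₂(Q(3)/P(3)) = 0.25·log₂(0.25/0.4018) = -0.17114
  Q(4)·log₂(Q(4)/P(4)) = 0.25·log₂(0.25/0.2158) = 0.05306

D_KL(Q||P) = -0.13659 + 0.96327 - 0.17114 + 0.05306 = 0.70860 ≈ 0.7086 bits

These are NOT equal (difference: 0.3465 bits). KL divergence is asymmetric: D_KL(P||Q) ≠ D_KL(Q||P) in general.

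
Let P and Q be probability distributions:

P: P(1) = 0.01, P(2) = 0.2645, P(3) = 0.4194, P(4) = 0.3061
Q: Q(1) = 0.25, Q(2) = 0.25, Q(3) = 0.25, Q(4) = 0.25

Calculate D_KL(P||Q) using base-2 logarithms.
0.3775 bits

D_KL(P||Q) = Σ P(x) log₂(P(x)/Q(x))

Computing term by term:
  P(1)·log₂(P(1)/Q(1)) = 0.01·log₂(0.01/0.25) = -0.04644
  P(2)·log₂(P(2)/Q(2)) = 0.2645·log₂(0.2645/0.25) = 0.02151
  P(3)·log₂(P(3)/Q(3)) = 0.4194·log₂(0.4194/0.25) = 0.31304
  P(4)·log₂(P(4)/Q(4)) = 0.3061·log₂(0.3061/0.25) = 0.08940

D_KL(P||Q) = -0.04644 + 0.02151 + 0.31304 + 0.08940 = 0.37751 ≈ 0.3775 bits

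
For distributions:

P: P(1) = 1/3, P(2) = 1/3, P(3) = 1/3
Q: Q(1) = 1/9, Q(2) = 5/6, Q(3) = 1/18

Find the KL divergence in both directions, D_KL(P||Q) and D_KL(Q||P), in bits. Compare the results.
D_KL(P||Q) = 0.9493 bits, D_KL(Q||P) = 0.7819 bits. D_KL(P||Q) is larger than D_KL(Q||P) by 0.1674 bits; the two directions differ.

D_KL(P||Q) = Σ P(x) log₂(P(x)/Q(x))

Computing term by term:
  P(1)·log₂(P(1)/Q(1)) = (1/3)·log₂((1/3)/(1/9)) = 0.52832
  P(2)·log₂(P(2)/Q(2)) = (1/3)·log₂((1/3)/(5/6)) = -0.44064
  P(3)·log₂(P(3)/Q(3)) = (1/3)·log₂((1/3)/(1/18)) = 0.86165

D_KL(P||Q) = 0.52832 - 0.44064 + 0.86165 = 0.94933 ≈ 0.9493 bits

D_KL(Q||P) = Σ Q(x) log₂(Q(x)/P(x))

Computing term by term:
  Q(1)·log₂(Q(1)/P(1)) = (1/9)·log₂((1/9)/(1/3)) = -0.17611
  Q(2)·log₂(Q(2)/P(2)) = (5/6)·log₂((5/6)/(1/3)) = 1.10161
  Q(3)·log₂(Q(3)/P(3)) = (1/18)·log₂((1/18)/(1/3)) = -0.14361

D_KL(Q||P) = -0.17611 + 1.10161 - 0.14361 = 0.78189 ≈ 0.7819 bits

These are NOT equal (difference: 0.1674 bits). KL divergence is asymmetric: D_KL(P||Q) ≠ D_KL(Q||P) in general.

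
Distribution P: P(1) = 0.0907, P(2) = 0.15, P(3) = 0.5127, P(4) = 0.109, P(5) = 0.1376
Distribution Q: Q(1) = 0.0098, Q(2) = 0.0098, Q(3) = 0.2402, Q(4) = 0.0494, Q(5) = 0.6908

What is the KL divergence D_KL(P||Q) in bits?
1.2466 bits

D_KL(P||Q) = Σ P(x) log₂(P(x)/Q(x))

Computing term by term:
  P(1)·log₂(P(1)/Q(1)) = 0.0907·log₂(0.0907/0.0098) = 0.29117
  P(2)·log₂(P(2)/Q(2)) = 0.15·log₂(0.15/0.0098) = 0.59041
  P(3)·log₂(P(3)/Q(3)) = 0.5127·log₂(0.5127/0.2402) = 0.56083
  P(4)·log₂(P(4)/Q(4)) = 0.109·log₂(0.109/0.0494) = 0.12445
  P(5)·log₂(P(5)/Q(5)) = 0.1376·log₂(0.1376/0.6908) = -0.32030

D_KL(P||Q) = 0.29117 + 0.59041 + 0.56083 + 0.12445 - 0.32030 = 1.24656 ≈ 1.2466 bits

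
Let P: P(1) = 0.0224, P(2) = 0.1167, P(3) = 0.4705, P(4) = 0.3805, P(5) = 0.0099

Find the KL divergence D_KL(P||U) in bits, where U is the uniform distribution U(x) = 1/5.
0.7294 bits

U(i) = 1/5 for all i

D_KL(P||U) = Σ P(x) log₂(P(x) / (1/5))
           = Σ P(x) log₂(P(x)) + log₂(5)
           = log₂(5) - H(P)

H(P) = -Σ P(x) log₂(P(x)):
  -P(1)·log₂(P(1)) = -(0.0224)·log₂(0.0224) = 0.12276
  -P(2)·log₂(P(2)) = -(0.1167)·log₂(0.1167) = 0.36167
  -P(3)·log₂(P(3)) = -(0.4705)·log₂(0.4705) = 0.51178
  -P(4)·log₂(P(4)) = -(0.3805)·log₂(0.3805) = 0.53043
  -P(5)·log₂(P(5)) = -(0.0099)·log₂(0.0099) = 0.06592
H(P) = 0.12276 + 0.36167 + 0.51178 + 0.53043 + 0.06592 = 1.59256 bits

log₂(5) = 2.32193 bits

D_KL(P||U) = 2.32193 - 1.59256 = 0.72937 ≈ 0.7294 bits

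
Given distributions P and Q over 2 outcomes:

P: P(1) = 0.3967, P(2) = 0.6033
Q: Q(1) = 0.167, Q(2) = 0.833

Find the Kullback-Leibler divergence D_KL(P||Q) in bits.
0.2144 bits

D_KL(P||Q) = Σ P(x) log₂(P(x)/Q(x))

Computing term by term:
  P(1)·log₂(P(1)/Q(1)) = 0.3967·log₂(0.3967/0.167) = 0.49516
  P(2)·log₂(P(2)/Q(2)) = 0.6033·log₂(0.6033/0.833) = -0.28080

D_KL(P||Q) = 0.49516 - 0.28080 = 0.21436 ≈ 0.2144 bits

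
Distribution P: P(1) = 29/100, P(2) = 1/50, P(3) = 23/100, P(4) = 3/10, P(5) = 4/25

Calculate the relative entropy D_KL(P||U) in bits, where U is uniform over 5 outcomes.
0.2594 bits

U(i) = 1/5 for all i

D_KL(P||U) = Σ P(x) log₂(P(x) / (1/5))
           = Σ P(x) log₂(P(x)) + log₂(5)
           = log₂(5) - H(P)

H(P) = -Σ P(x) log₂(P(x)):
  -P(1)·log₂(P(1)) = -(29/100)·log₂(29/100) = 0.51790
  -P(2)·log₂(P(2)) = -(1/50)·log₂(1/50) = 0.11288
  -P(3)·log₂(P(3)) = -(23/100)·log₂(23/100) = 0.48767
  -P(4)·log₂(P(4)) = -(3/10)·log₂(3/10) = 0.52109
  -P(5)·log₂(P(5)) = -(4/25)·log₂(4/25) = 0.42302
H(P) = 0.51790 + 0.11288 + 0.48767 + 0.52109 + 0.42302 = 2.06256 bits

log₂(5) = 2.32193 bits

D_KL(P||U) = 2.32193 - 2.06256 = 0.25937 ≈ 0.2594 bits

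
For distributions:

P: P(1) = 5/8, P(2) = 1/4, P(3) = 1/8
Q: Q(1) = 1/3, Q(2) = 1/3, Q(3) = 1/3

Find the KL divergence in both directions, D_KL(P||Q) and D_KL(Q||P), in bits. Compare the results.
D_KL(P||Q) = 0.2862 bits, D_KL(Q||P) = 0.3077 bits. D_KL(Q||P) is larger than D_KL(P||Q) by 0.0215 bits; the two directions differ.

D_KL(P||Q) = Σ P(x) log₂(P(x)/Q(x))

Computing term by term:
  P(1)·log₂(P(1)/Q(1)) = (5/8)·log₂((5/8)/(1/3)) = 0.56681
  P(2)·log₂(P(2)/Q(2)) = (1/4)·log₂((1/4)/(1/3)) = -0.10376
  P(3)·log₂(P(3)/Q(3)) = (1/8)·log₂((1/8)/(1/3)) = -0.17688

D_KL(P||Q) = 0.56681 - 0.10376 - 0.17688 = 0.28617 ≈ 0.2862 bits

D_KL(Q||P) = Σ Q(x) log₂(Q(x)/P(x))

Computing term by term:
  Q(1)·log₂(Q(1)/P(1)) = (1/3)·log₂((1/3)/(5/8)) = -0.30230
  Q(2)·log₂(Q(2)/P(2)) = (1/3)·log₂((1/3)/(1/4)) = 0.13835
  Q(3)·log₂(Q(3)/P(3)) = (1/3)·log₂((1/3)/(1/8)) = 0.47168

D_KL(Q||P) = -0.30230 + 0.13835 + 0.47168 = 0.30773 ≈ 0.3077 bits

These are NOT equal (difference: 0.0215 bits). KL divergence is asymmetric: D_KL(P||Q) ≠ D_KL(Q||P) in general.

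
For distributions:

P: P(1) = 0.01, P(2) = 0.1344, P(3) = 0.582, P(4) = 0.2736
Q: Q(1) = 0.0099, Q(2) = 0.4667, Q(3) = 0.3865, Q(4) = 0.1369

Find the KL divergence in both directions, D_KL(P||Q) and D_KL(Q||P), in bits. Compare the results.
D_KL(P||Q) = 0.3758 bits, D_KL(Q||P) = 0.4730 bits. D_KL(Q||P) is larger than D_KL(P||Q) by 0.0972 bits; the two directions differ.

D_KL(P||Q) = Σ P(x) log₂(P(x)/Q(x))

Computing term by term:
  P(1)·log₂(P(1)/Q(1)) = 0.01·log₂(0.01/0.0099) = 0.00014
  P(2)·log₂(P(2)/Q(2)) = 0.1344·log₂(0.1344/0.4667) = -0.24138
  P(3)·log₂(P(3)/Q(3)) = 0.582·log₂(0.582/0.3865) = 0.34370
  P(4)·log₂(P(4)/Q(4)) = 0.2736·log₂(0.2736/0.1369) = 0.27331

D_KL(P||Q) = 0.00014 - 0.24138 + 0.34370 + 0.27331 = 0.37577 ≈ 0.3758 bits

D_KL(Q||P) = Σ Q(x) log₂(Q(x)/P(x))

Computing term by term:
  Q(1)·log₂(Q(1)/P(1)) = 0.0099·log₂(0.0099/0.01) = -0.00014
  Q(2)·log₂(Q(2)/P(2)) = 0.4667·log₂(0.4667/0.1344) = 0.83818
  Q(3)·log₂(Q(3)/P(3)) = 0.3865·log₂(0.3865/0.582) = -0.22825
  Q(4)·log₂(Q(4)/P(4)) = 0.1369·log₂(0.1369/0.2736) = -0.13676

D_KL(Q||P) = -0.00014 + 0.83818 - 0.22825 - 0.13676 = 0.47303 ≈ 0.4730 bits

These are NOT equal (difference: 0.0972 bits). KL divergence is asymmetric: D_KL(P||Q) ≠ D_KL(Q||P) in general.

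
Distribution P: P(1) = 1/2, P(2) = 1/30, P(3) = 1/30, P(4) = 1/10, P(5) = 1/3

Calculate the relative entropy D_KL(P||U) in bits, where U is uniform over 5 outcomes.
0.6343 bits

U(i) = 1/5 for all i

D_KL(P||U) = Σ P(x) log₂(P(x) / (1/5))
           = Σ P(x) log₂(P(x)) + log₂(5)
           = log₂(5) - H(P)

H(P) = -Σ P(x) log₂(P(x)):
  -P(1)·log₂(P(1)) = -(1/2)·log₂(1/2) = 0.50000
  -P(2)·log₂(P(2)) = -(1/30)·log₂(1/30) = 0.16356
  -P(3)·log₂(P(3)) = -(1/30)·log₂(1/30) = 0.16356
  -P(4)·log₂(P(4)) = -(1/10)·log₂(1/10) = 0.33219
  -P(5)·log₂(P(5)) = -(1/3)·log₂(1/3) = 0.52832
H(P) = 0.50000 + 0.16356 + 0.16356 + 0.33219 + 0.52832 = 1.68763 bits

log₂(5) = 2.32193 bits

D_KL(P||U) = 2.32193 - 1.68763 = 0.63430 ≈ 0.6343 bits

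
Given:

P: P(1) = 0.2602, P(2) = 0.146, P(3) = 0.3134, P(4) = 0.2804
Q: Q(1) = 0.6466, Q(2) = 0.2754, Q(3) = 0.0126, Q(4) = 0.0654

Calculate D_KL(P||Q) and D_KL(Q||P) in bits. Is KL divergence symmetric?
D_KL(P||Q) = 1.5666 bits, D_KL(Q||P) = 0.9055 bits. No, KL divergence is not symmetric.

D_KL(P||Q) = Σ P(x) log₂(P(x)/Q(x))

Computing term by term:
  P(1)·log₂(P(1)/Q(1)) = 0.2602·log₂(0.2602/0.6466) = -0.34171
  P(2)·log₂(P(2)/Q(2)) = 0.146·log₂(0.146/0.2754) = -0.13367
  P(3)·log₂(P(3)/Q(3)) = 0.3134·log₂(0.3134/0.0126) = 1.45308
  P(4)·log₂(P(4)/Q(4)) = 0.2804·log₂(0.2804/0.0654) = 0.58887

D_KL(P||Q) = -0.34171 - 0.13367 + 1.45308 + 0.58887 = 1.56657 ≈ 1.5666 bits

D_KL(Q||P) = Σ Q(x) log₂(Q(x)/P(x))

Computing term by term:
  Q(1)·log₂(Q(1)/P(1)) = 0.6466·log₂(0.6466/0.2602) = 0.84915
  Q(2)·log₂(Q(2)/P(2)) = 0.2754·log₂(0.2754/0.146) = 0.25215
  Q(3)·log₂(Q(3)/P(3)) = 0.0126·log₂(0.0126/0.3134) = -0.05842
  Q(4)·log₂(Q(4)/P(4)) = 0.0654·log₂(0.0654/0.2804) = -0.13735

D_KL(Q||P) = 0.84915 + 0.25215 - 0.05842 - 0.13735 = 0.90553 ≈ 0.9055 bits

These are NOT equal (difference: 0.6611 bits). KL divergence is asymmetric: D_KL(P||Q) ≠ D_KL(Q||P) in general.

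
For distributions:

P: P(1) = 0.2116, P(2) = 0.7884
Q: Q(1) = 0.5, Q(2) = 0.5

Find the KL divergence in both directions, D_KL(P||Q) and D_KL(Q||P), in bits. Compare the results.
D_KL(P||Q) = 0.2555 bits, D_KL(Q||P) = 0.2918 bits. D_KL(Q||P) is larger than D_KL(P||Q) by 0.0363 bits; the two directions differ.

D_KL(P||Q) = Σ P(x) log₂(P(x)/Q(x))

Computing term by term:
  P(1)·log₂(P(1)/Q(1)) = 0.2116·log₂(0.2116/0.5) = -0.26251
  P(2)·log₂(P(2)/Q(2)) = 0.7884·log₂(0.7884/0.5) = 0.51798

D_KL(P||Q) = -0.26251 + 0.51798 = 0.25547 ≈ 0.2555 bits

D_KL(Q||P) = Σ Q(x) log₂(Q(x)/P(x))

Computing term by term:
  Q(1)·log₂(Q(1)/P(1)) = 0.5·log₂(0.5/0.2116) = 0.62029
  Q(2)·log₂(Q(2)/P(2)) = 0.5·log₂(0.5/0.7884) = -0.32850

D_KL(Q||P) = 0.62029 - 0.32850 = 0.29179 ≈ 0.2918 bits

These are NOT equal (difference: 0.0363 bits). KL divergence is asymmetric: D_KL(P||Q) ≠ D_KL(Q||P) in general.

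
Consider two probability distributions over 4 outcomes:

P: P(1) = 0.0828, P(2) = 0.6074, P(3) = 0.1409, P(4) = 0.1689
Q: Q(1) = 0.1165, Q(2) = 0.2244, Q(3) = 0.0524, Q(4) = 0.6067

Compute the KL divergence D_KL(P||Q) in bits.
0.7213 bits

D_KL(P||Q) = Σ P(x) log₂(P(x)/Q(x))

Computing term by term:
  P(1)·log₂(P(1)/Q(1)) = 0.0828·log₂(0.0828/0.1165) = -0.04079
  P(2)·log₂(P(2)/Q(2)) = 0.6074·log₂(0.6074/0.2244) = 0.87258
  P(3)·log₂(P(3)/Q(3)) = 0.1409·log₂(0.1409/0.0524) = 0.20107
  P(4)·log₂(P(4)/Q(4)) = 0.1689·log₂(0.1689/0.6067) = -0.31159

D_KL(P||Q) = -0.04079 + 0.87258 + 0.20107 - 0.31159 = 0.72127 ≈ 0.7213 bits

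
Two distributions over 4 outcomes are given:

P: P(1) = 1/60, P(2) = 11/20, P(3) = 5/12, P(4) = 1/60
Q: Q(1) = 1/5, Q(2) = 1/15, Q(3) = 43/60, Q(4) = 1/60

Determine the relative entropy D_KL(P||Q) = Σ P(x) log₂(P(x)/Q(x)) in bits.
1.2887 bits

D_KL(P||Q) = Σ P(x) log₂(P(x)/Q(x))

Computing term by term:
  P(1)·log₂(P(1)/Q(1)) = (1/60)·log₂((1/60)/(1/5)) = -0.05975
  P(2)·log₂(P(2)/Q(2)) = (11/20)·log₂((11/20)/(1/15)) = 1.67442
  P(3)·log₂(P(3)/Q(3)) = (5/12)·log₂((5/12)/(43/60)) = -0.32600
  P(4)·log₂(P(4)/Q(4)) = (1/60)·log₂((1/60)/(1/60)) = 0.00000

D_KL(P||Q) = -0.05975 + 1.67442 - 0.32600 + 0.00000 = 1.28867 ≈ 1.2887 bits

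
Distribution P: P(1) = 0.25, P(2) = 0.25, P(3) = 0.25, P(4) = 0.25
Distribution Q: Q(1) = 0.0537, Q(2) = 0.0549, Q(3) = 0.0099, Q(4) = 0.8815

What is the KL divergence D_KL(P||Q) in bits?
1.8116 bits

D_KL(P||Q) = Σ P(x) log₂(P(x)/Q(x))

Computing term by term:
  P(1)·log₂(P(1)/Q(1)) = 0.25·log₂(0.25/0.0537) = 0.55473
  P(2)·log₂(P(2)/Q(2)) = 0.25·log₂(0.25/0.0549) = 0.54676
  P(3)·log₂(P(3)/Q(3)) = 0.25·log₂(0.25/0.0099) = 1.16459
  P(4)·log₂(P(4)/Q(4)) = 0.25·log₂(0.25/0.8815) = -0.45451

D_KL(P||Q) = 0.55473 + 0.54676 + 1.16459 - 0.45451 = 1.81157 ≈ 1.8116 bits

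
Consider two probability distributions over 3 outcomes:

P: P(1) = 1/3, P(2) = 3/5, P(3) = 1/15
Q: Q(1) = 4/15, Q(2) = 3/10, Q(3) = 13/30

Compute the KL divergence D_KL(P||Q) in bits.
0.5273 bits

D_KL(P||Q) = Σ P(x) log₂(P(x)/Q(x))

Computing term by term:
  P(1)·log₂(P(1)/Q(1)) = (1/3)·log₂((1/3)/(4/15)) = 0.10731
  P(2)·log₂(P(2)/Q(2)) = (3/5)·log₂((3/5)/(3/10)) = 0.60000
  P(3)·log₂(P(3)/Q(3)) = (1/15)·log₂((1/15)/(13/30)) = -0.18003

D_KL(P||Q) = 0.10731 + 0.60000 - 0.18003 = 0.52728 ≈ 0.5273 bits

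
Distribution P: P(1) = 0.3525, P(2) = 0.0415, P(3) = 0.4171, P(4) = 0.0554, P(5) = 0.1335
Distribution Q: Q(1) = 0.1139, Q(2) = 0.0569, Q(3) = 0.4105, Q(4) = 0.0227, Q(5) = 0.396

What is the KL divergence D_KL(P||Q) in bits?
0.4271 bits

D_KL(P||Q) = Σ P(x) log₂(P(x)/Q(x))

Computing term by term:
  P(1)·log₂(P(1)/Q(1)) = 0.3525·log₂(0.3525/0.1139) = 0.57452
  P(2)·log₂(P(2)/Q(2)) = 0.0415·log₂(0.0415/0.0569) = -0.01890
  P(3)·log₂(P(3)/Q(3)) = 0.4171·log₂(0.4171/0.4105) = 0.00960
  P(4)·log₂(P(4)/Q(4)) = 0.0554·log₂(0.0554/0.0227) = 0.07131
  P(5)·log₂(P(5)/Q(5)) = 0.1335·log₂(0.1335/0.396) = -0.20942

D_KL(P||Q) = 0.57452 - 0.01890 + 0.00960 + 0.07131 - 0.20942 = 0.42711 ≈ 0.4271 bits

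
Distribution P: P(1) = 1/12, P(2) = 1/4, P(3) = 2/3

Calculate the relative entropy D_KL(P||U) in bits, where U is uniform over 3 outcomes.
0.3962 bits

U(i) = 1/3 for all i

D_KL(P||U) = Σ P(x) log₂(P(x) / (1/3))
           = Σ P(x) log₂(P(x)) + log₂(3)
           = log₂(3) - H(P)

H(P) = -Σ P(x) log₂(P(x)):
  -P(1)·log₂(P(1)) = -(1/12)·log₂(1/12) = 0.29875
  -P(2)·log₂(P(2)) = -(1/4)·log₂(1/4) = 0.50000
  -P(3)·log₂(P(3)) = -(2/3)·log₂(2/3) = 0.38998
H(P) = 0.29875 + 0.50000 + 0.38998 = 1.18873 bits

log₂(3) = 1.58496 bits

D_KL(P||U) = 1.58496 - 1.18873 = 0.39623 ≈ 0.3962 bits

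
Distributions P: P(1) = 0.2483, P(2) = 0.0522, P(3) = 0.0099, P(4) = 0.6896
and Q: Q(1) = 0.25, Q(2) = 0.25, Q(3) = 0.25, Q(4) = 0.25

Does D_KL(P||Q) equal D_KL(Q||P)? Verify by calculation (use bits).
D_KL(P||Q) = 0.8429 bits, D_KL(Q||P) = 1.3660 bits. No — D_KL(P||Q) ≠ D_KL(Q||P) for this pair.

D_KL(P||Q) = Σ P(x) log₂(P(x)/Q(x))

Computing term by term:
  P(1)·log₂(P(1)/Q(1)) = 0.2483·log₂(0.2483/0.25) = -0.00244
  P(2)·log₂(P(2)/Q(2)) = 0.0522·log₂(0.0522/0.25) = -0.11796
  P(3)·log₂(P(3)/Q(3)) = 0.0099·log₂(0.0099/0.25) = -0.04612
  P(4)·log₂(P(4)/Q(4)) = 0.6896·log₂(0.6896/0.25) = 1.00946

D_KL(P||Q) = -0.00244 - 0.11796 - 0.04612 + 1.00946 = 0.84294 ≈ 0.8429 bits

D_KL(Q||P) = Σ Q(x) log₂(Q(x)/P(x))

Computing term by term:
  Q(1)·log₂(Q(1)/P(1)) = 0.25·log₂(0.25/0.2483) = 0.00246
  Q(2)·log₂(Q(2)/P(2)) = 0.25·log₂(0.25/0.0522) = 0.56495
  Q(3)·log₂(Q(3)/P(3)) = 0.25·log₂(0.25/0.0099) = 1.16459
  Q(4)·log₂(Q(4)/P(4)) = 0.25·log₂(0.25/0.6896) = -0.36596

D_KL(Q||P) = 0.00246 + 0.56495 + 1.16459 - 0.36596 = 1.36604 ≈ 1.3660 bits

These are NOT equal (difference: 0.5231 bits). KL divergence is asymmetric: D_KL(P||Q) ≠ D_KL(Q||P) in general.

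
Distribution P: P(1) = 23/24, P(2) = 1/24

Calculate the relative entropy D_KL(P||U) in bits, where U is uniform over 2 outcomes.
0.7501 bits

U(i) = 1/2 for all i

D_KL(P||U) = Σ P(x) log₂(P(x) / (1/2))
           = Σ P(x) log₂(P(x)) + log₂(2)
           = log₂(2) - H(P)

H(P) = -Σ P(x) log₂(P(x)):
  -P(1)·log₂(P(1)) = -(23/24)·log₂(23/24) = 0.05884
  -P(2)·log₂(P(2)) = -(1/24)·log₂(1/24) = 0.19104
H(P) = 0.05884 + 0.19104 = 0.24988 bits

log₂(2) = 1.00000 bits

D_KL(P||U) = 1.00000 - 0.24988 = 0.75012 ≈ 0.7501 bits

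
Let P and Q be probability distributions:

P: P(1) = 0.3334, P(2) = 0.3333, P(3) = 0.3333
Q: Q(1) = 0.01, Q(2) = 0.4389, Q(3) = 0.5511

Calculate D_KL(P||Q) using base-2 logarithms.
1.3126 bits

D_KL(P||Q) = Σ P(x) log₂(P(x)/Q(x))

Computing term by term:
  P(1)·log₂(P(1)/Q(1)) = 0.3334·log₂(0.3334/0.01) = 1.68673
  P(2)·log₂(P(2)/Q(2)) = 0.3333·log₂(0.3333/0.4389) = -0.13234
  P(3)·log₂(P(3)/Q(3)) = 0.3333·log₂(0.3333/0.5511) = -0.24181

D_KL(P||Q) = 1.68673 - 0.13234 - 0.24181 = 1.31258 ≈ 1.3126 bits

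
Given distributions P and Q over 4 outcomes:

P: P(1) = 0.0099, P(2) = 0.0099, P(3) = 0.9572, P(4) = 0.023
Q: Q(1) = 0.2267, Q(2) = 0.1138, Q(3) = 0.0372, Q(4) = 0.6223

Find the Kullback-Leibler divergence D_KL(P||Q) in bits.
4.2959 bits

D_KL(P||Q) = Σ P(x) log₂(P(x)/Q(x))

Computing term by term:
  P(1)·log₂(P(1)/Q(1)) = 0.0099·log₂(0.0099/0.2267) = -0.04472
  P(2)·log₂(P(2)/Q(2)) = 0.0099·log₂(0.0099/0.1138) = -0.03488
  P(3)·log₂(P(3)/Q(3)) = 0.9572·log₂(0.9572/0.0372) = 4.48491
  P(4)·log₂(P(4)/Q(4)) = 0.023·log₂(0.023/0.6223) = -0.10943

D_KL(P||Q) = -0.04472 - 0.03488 + 4.48491 - 0.10943 = 4.29588 ≈ 4.2959 bits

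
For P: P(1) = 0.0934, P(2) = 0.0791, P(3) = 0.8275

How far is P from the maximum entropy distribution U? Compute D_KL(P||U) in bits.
0.7499 bits

U(i) = 1/3 for all i

D_KL(P||U) = Σ P(x) log₂(P(x) / (1/3))
           = Σ P(x) log₂(P(x)) + log₂(3)
           = log₂(3) - H(P)

H(P) = -Σ P(x) log₂(P(x)):
  -P(1)·log₂(P(1)) = -(0.0934)·log₂(0.0934) = 0.31947
  -P(2)·log₂(P(2)) = -(0.0791)·log₂(0.0791) = 0.28952
  -P(3)·log₂(P(3)) = -(0.8275)·log₂(0.8275) = 0.22605
H(P) = 0.31947 + 0.28952 + 0.22605 = 0.83504 bits

log₂(3) = 1.58496 bits

D_KL(P||U) = 1.58496 - 0.83504 = 0.74992 ≈ 0.7499 bits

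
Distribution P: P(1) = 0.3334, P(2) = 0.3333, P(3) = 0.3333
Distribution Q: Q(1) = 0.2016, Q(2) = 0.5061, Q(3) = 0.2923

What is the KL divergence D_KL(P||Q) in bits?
0.1042 bits

D_KL(P||Q) = Σ P(x) log₂(P(x)/Q(x))

Computing term by term:
  P(1)·log₂(P(1)/Q(1)) = 0.3334·log₂(0.3334/0.2016) = 0.24197
  P(2)·log₂(P(2)/Q(2)) = 0.3333·log₂(0.3333/0.5061) = -0.20085
  P(3)·log₂(P(3)/Q(3)) = 0.3333·log₂(0.3333/0.2923) = 0.06312

D_KL(P||Q) = 0.24197 - 0.20085 + 0.06312 = 0.10424 ≈ 0.1042 bits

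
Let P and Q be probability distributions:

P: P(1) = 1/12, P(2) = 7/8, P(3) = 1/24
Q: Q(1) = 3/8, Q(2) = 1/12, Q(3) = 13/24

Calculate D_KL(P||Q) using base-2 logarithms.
2.6333 bits

D_KL(P||Q) = Σ P(x) log₂(P(x)/Q(x))

Computing term by term:
  P(1)·log₂(P(1)/Q(1)) = (1/12)·log₂((1/12)/(3/8)) = -0.18083
  P(2)·log₂(P(2)/Q(2)) = (7/8)·log₂((7/8)/(1/12)) = 2.96828
  P(3)·log₂(P(3)/Q(3)) = (1/24)·log₂((1/24)/(13/24)) = -0.15418

D_KL(P||Q) = -0.18083 + 2.96828 - 0.15418 = 2.63327 ≈ 2.6333 bits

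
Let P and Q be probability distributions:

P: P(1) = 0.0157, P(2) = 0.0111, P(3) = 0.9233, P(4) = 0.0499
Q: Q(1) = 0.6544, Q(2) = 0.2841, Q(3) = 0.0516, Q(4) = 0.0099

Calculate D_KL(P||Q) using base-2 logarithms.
3.8222 bits

D_KL(P||Q) = Σ P(x) log₂(P(x)/Q(x))

Computing term by term:
  P(1)·log₂(P(1)/Q(1)) = 0.0157·log₂(0.0157/0.6544) = -0.08449
  P(2)·log₂(P(2)/Q(2)) = 0.0111·log₂(0.0111/0.2841) = -0.05192
  P(3)·log₂(P(3)/Q(3)) = 0.9233·log₂(0.9233/0.0516) = 3.84218
  P(4)·log₂(P(4)/Q(4)) = 0.0499·log₂(0.0499/0.0099) = 0.11644

D_KL(P||Q) = -0.08449 - 0.05192 + 3.84218 + 0.11644 = 3.82221 ≈ 3.8222 bits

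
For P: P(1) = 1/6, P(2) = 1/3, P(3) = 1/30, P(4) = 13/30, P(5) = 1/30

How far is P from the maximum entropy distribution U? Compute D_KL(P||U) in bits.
0.5129 bits

U(i) = 1/5 for all i

D_KL(P||U) = Σ P(x) log₂(P(x) / (1/5))
           = Σ P(x) log₂(P(x)) + log₂(5)
           = log₂(5) - H(P)

H(P) = -Σ P(x) log₂(P(x)):
  -P(1)·log₂(P(1)) = -(1/6)·log₂(1/6) = 0.43083
  -P(2)·log₂(P(2)) = -(1/3)·log₂(1/3) = 0.52832
  -P(3)·log₂(P(3)) = -(1/30)·log₂(1/30) = 0.16356
  -P(4)·log₂(P(4)) = -(13/30)·log₂(13/30) = 0.52280
  -P(5)·log₂(P(5)) = -(1/30)·log₂(1/30) = 0.16356
H(P) = 0.43083 + 0.52832 + 0.16356 + 0.52280 + 0.16356 = 1.80907 bits

log₂(5) = 2.32193 bits

D_KL(P||U) = 2.32193 - 1.80907 = 0.51286 ≈ 0.5129 bits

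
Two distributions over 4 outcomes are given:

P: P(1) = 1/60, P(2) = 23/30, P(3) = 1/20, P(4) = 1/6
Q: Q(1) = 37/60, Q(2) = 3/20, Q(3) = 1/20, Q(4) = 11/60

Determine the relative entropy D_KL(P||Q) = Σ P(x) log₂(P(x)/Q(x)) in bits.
1.6947 bits

D_KL(P||Q) = Σ P(x) log₂(P(x)/Q(x))

Computing term by term:
  P(1)·log₂(P(1)/Q(1)) = (1/60)·log₂((1/60)/(37/60)) = -0.08682
  P(2)·log₂(P(2)/Q(2)) = (23/30)·log₂((23/30)/(3/20)) = 1.80445
  P(3)·log₂(P(3)/Q(3)) = (1/20)·log₂((1/20)/(1/20)) = 0.00000
  P(4)·log₂(P(4)/Q(4)) = (1/6)·log₂((1/6)/(11/60)) = -0.02292

D_KL(P||Q) = -0.08682 + 1.80445 + 0.00000 - 0.02292 = 1.69471 ≈ 1.6947 bits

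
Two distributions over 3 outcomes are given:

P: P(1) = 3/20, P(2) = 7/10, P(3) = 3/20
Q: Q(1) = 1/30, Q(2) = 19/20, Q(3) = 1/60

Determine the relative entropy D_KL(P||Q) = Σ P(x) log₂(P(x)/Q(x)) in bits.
0.4926 bits

D_KL(P||Q) = Σ P(x) log₂(P(x)/Q(x))

Computing term by term:
  P(1)·log₂(P(1)/Q(1)) = (3/20)·log₂((3/20)/(1/30)) = 0.32549
  P(2)·log₂(P(2)/Q(2)) = (7/10)·log₂((7/10)/(19/20)) = -0.30840
  P(3)·log₂(P(3)/Q(3)) = (3/20)·log₂((3/20)/(1/60)) = 0.47549

D_KL(P||Q) = 0.32549 - 0.30840 + 0.47549 = 0.49258 ≈ 0.4926 bits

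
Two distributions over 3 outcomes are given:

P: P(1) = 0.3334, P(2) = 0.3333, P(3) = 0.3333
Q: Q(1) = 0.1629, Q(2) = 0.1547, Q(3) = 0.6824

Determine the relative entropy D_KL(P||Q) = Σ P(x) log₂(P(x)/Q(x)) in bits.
0.3690 bits

D_KL(P||Q) = Σ P(x) log₂(P(x)/Q(x))

Computing term by term:
  P(1)·log₂(P(1)/Q(1)) = 0.3334·log₂(0.3334/0.1629) = 0.34449
  P(2)·log₂(P(2)/Q(2)) = 0.3333·log₂(0.3333/0.1547) = 0.36908
  P(3)·log₂(P(3)/Q(3)) = 0.3333·log₂(0.3333/0.6824) = -0.34456

D_KL(P||Q) = 0.34449 + 0.36908 - 0.34456 = 0.36901 ≈ 0.3690 bits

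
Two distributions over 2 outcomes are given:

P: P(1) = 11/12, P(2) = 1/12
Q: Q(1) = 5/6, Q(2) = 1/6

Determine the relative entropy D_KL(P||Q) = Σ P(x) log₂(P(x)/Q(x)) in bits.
0.0427 bits

D_KL(P||Q) = Σ P(x) log₂(P(x)/Q(x))

Computing term by term:
  P(1)·log₂(P(1)/Q(1)) = (11/12)·log₂((11/12)/(5/6)) = 0.12604
  P(2)·log₂(P(2)/Q(2)) = (1/12)·log₂((1/12)/(1/6)) = -0.08333

D_KL(P||Q) = 0.12604 - 0.08333 = 0.04271 ≈ 0.0427 bits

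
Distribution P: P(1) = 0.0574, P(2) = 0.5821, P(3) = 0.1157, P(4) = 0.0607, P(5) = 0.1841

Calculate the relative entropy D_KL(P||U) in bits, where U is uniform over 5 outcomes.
0.5760 bits

U(i) = 1/5 for all i

D_KL(P||U) = Σ P(x) log₂(P(x) / (1/5))
           = Σ P(x) log₂(P(x)) + log₂(5)
           = log₂(5) - H(P)

H(P) = -Σ P(x) log₂(P(x)):
  -P(1)·log₂(P(1)) = -(0.0574)·log₂(0.0574) = 0.23665
  -P(2)·log₂(P(2)) = -(0.5821)·log₂(0.5821) = 0.45442
  -P(3)·log₂(P(3)) = -(0.1157)·log₂(0.1157) = 0.36001
  -P(4)·log₂(P(4)) = -(0.0607)·log₂(0.0607) = 0.24536
  -P(5)·log₂(P(5)) = -(0.1841)·log₂(0.1841) = 0.44947
H(P) = 0.23665 + 0.45442 + 0.36001 + 0.24536 + 0.44947 = 1.74591 bits

log₂(5) = 2.32193 bits

D_KL(P||U) = 2.32193 - 1.74591 = 0.57602 ≈ 0.5760 bits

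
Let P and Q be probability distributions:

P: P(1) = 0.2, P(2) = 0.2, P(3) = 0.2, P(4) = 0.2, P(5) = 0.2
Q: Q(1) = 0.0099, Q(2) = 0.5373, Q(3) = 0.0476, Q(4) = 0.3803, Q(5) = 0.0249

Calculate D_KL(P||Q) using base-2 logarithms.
1.4121 bits

D_KL(P||Q) = Σ P(x) log₂(P(x)/Q(x))

Computing term by term:
  P(1)·log₂(P(1)/Q(1)) = 0.2·log₂(0.2/0.0099) = 0.86729
  P(2)·log₂(P(2)/Q(2)) = 0.2·log₂(0.2/0.5373) = -0.28515
  P(3)·log₂(P(3)/Q(3)) = 0.2·log₂(0.2/0.0476) = 0.41419
  P(4)·log₂(P(4)/Q(4)) = 0.2·log₂(0.2/0.3803) = -0.18543
  P(5)·log₂(P(5)/Q(5)) = 0.2·log₂(0.2/0.0249) = 0.60116

D_KL(P||Q) = 0.86729 - 0.28515 + 0.41419 - 0.18543 + 0.60116 = 1.41206 ≈ 1.4121 bits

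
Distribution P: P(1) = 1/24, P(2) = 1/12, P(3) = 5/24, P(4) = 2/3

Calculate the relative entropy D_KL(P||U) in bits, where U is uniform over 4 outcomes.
0.6488 bits

U(i) = 1/4 for all i

D_KL(P||U) = Σ P(x) log₂(P(x) / (1/4))
           = Σ P(x) log₂(P(x)) + log₂(4)
           = log₂(4) - H(P)

H(P) = -Σ P(x) log₂(P(x)):
  -P(1)·log₂(P(1)) = -(1/24)·log₂(1/24) = 0.19104
  -P(2)·log₂(P(2)) = -(1/12)·log₂(1/12) = 0.29875
  -P(3)·log₂(P(3)) = -(5/24)·log₂(5/24) = 0.47147
  -P(4)·log₂(P(4)) = -(2/3)·log₂(2/3) = 0.38998
H(P) = 0.19104 + 0.29875 + 0.47147 + 0.38998 = 1.35124 bits

log₂(4) = 2.00000 bits

D_KL(P||U) = 2.00000 - 1.35124 = 0.64876 ≈ 0.6488 bits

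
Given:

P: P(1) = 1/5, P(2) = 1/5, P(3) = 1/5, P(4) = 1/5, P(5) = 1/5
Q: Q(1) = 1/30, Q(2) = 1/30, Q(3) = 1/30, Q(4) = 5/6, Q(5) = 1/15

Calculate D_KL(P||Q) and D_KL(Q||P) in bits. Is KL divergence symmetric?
D_KL(P||Q) = 1.4562 bits, D_KL(Q||P) = 1.3516 bits. No, KL divergence is not symmetric.

D_KL(P||Q) = Σ P(x) log₂(P(x)/Q(x))

Computing term by term:
  P(1)·log₂(P(1)/Q(1)) = (1/5)·log₂((1/5)/(1/30)) = 0.51699
  P(2)·log₂(P(2)/Q(2)) = (1/5)·log₂((1/5)/(1/30)) = 0.51699
  P(3)·log₂(P(3)/Q(3)) = (1/5)·log₂((1/5)/(1/30)) = 0.51699
  P(4)·log₂(P(4)/Q(4)) = (1/5)·log₂((1/5)/(5/6)) = -0.41178
  P(5)·log₂(P(5)/Q(5)) = (1/5)·log₂((1/5)/(1/15)) = 0.31699

D_KL(P||Q) = 0.51699 + 0.51699 + 0.51699 - 0.41178 + 0.31699 = 1.45618 ≈ 1.4562 bits

D_KL(Q||P) = Σ Q(x) log₂(Q(x)/P(x))

Computing term by term:
  Q(1)·log₂(Q(1)/P(1)) = (1/30)·log₂((1/30)/(1/5)) = -0.08617
  Q(2)·log₂(Q(2)/P(2)) = (1/30)·log₂((1/30)/(1/5)) = -0.08617
  Q(3)·log₂(Q(3)/P(3)) = (1/30)·log₂((1/30)/(1/5)) = -0.08617
  Q(4)·log₂(Q(4)/P(4)) = (5/6)·log₂((5/6)/(1/5)) = 1.71574
  Q(5)·log₂(Q(5)/P(5)) = (1/15)·log₂((1/15)/(1/5)) = -0.10566

D_KL(Q||P) = -0.08617 - 0.08617 - 0.08617 + 1.71574 - 0.10566 = 1.35157 ≈ 1.3516 bits

These are NOT equal (difference: 0.1046 bits). KL divergence is asymmetric: D_KL(P||Q) ≠ D_KL(Q||P) in general.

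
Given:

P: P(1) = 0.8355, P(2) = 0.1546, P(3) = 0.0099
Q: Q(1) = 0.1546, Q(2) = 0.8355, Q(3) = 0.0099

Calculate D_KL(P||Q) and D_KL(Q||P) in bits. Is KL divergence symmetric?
D_KL(P||Q) = 1.6574 bits, D_KL(Q||P) = 1.6574 bits. The two values coincide for this particular pair, but no — KL divergence is not symmetric in general.

D_KL(P||Q) = Σ P(x) log₂(P(x)/Q(x))

Computing term by term:
  P(1)·log₂(P(1)/Q(1)) = 0.8355·log₂(0.8355/0.1546) = 2.03369
  P(2)·log₂(P(2)/Q(2)) = 0.1546·log₂(0.1546/0.8355) = -0.37631
  P(3)·log₂(P(3)/Q(3)) = 0.0099·log₂(0.0099/0.0099) = 0.00000

D_KL(P||Q) = 2.03369 - 0.37631 + 0.00000 = 1.65738 ≈ 1.6574 bits

D_KL(Q||P) = Σ Q(x) log₂(Q(x)/P(x))

Computing term by term:
  Q(1)·log₂(Q(1)/P(1)) = 0.1546·log₂(0.1546/0.8355) = -0.37631
  Q(2)·log₂(Q(2)/P(2)) = 0.8355·log₂(0.8355/0.1546) = 2.03369
  Q(3)·log₂(Q(3)/P(3)) = 0.0099·log₂(0.0099/0.0099) = 0.00000

D_KL(Q||P) = -0.37631 + 2.03369 + 0.00000 = 1.65738 ≈ 1.6574 bits

These ARE equal here. Q is P with outcomes relabeled (Q(1) = P(2), Q(2) = P(1)) by a relabeling that is its own inverse, so the two sums contain exactly the same terms in a different order. This is a special case — KL divergence is not symmetric in general: D_KL(P||Q) ≠ D_KL(Q||P) for most P, Q.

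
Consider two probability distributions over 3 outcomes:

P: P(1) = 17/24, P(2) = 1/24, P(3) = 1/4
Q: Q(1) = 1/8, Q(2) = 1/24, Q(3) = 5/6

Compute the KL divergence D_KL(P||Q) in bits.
1.3384 bits

D_KL(P||Q) = Σ P(x) log₂(P(x)/Q(x))

Computing term by term:
  P(1)·log₂(P(1)/Q(1)) = (17/24)·log₂((17/24)/(1/8)) = 1.77260
  P(2)·log₂(P(2)/Q(2)) = (1/24)·log₂((1/24)/(1/24)) = 0.00000
  P(3)·log₂(P(3)/Q(3)) = (1/4)·log₂((1/4)/(5/6)) = -0.43424

D_KL(P||Q) = 1.77260 + 0.00000 - 0.43424 = 1.33836 ≈ 1.3384 bits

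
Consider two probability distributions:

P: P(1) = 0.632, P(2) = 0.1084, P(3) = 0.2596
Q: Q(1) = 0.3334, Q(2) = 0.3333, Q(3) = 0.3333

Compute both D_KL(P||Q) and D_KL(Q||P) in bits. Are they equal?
D_KL(P||Q) = 0.3139 bits, D_KL(Q||P) = 0.3526 bits. No, they are not equal.

D_KL(P||Q) = Σ P(x) log₂(P(x)/Q(x))

Computing term by term:
  P(1)·log₂(P(1)/Q(1)) = 0.632·log₂(0.632/0.3334) = 0.58313
  P(2)·log₂(P(2)/Q(2)) = 0.1084·log₂(0.1084/0.3333) = -0.17566
  P(3)·log₂(P(3)/Q(3)) = 0.2596·log₂(0.2596/0.3333) = -0.09359

D_KL(P||Q) = 0.58313 - 0.17566 - 0.09359 = 0.31388 ≈ 0.3139 bits

D_KL(Q||P) = Σ Q(x) log₂(Q(x)/P(x))

Computing term by term:
  Q(1)·log₂(Q(1)/P(1)) = 0.3334·log₂(0.3334/0.632) = -0.30762
  Q(2)·log₂(Q(2)/P(2)) = 0.3333·log₂(0.3333/0.1084) = 0.54010
  Q(3)·log₂(Q(3)/P(3)) = 0.3333·log₂(0.3333/0.2596) = 0.12016

D_KL(Q||P) = -0.30762 + 0.54010 + 0.12016 = 0.35264 ≈ 0.3526 bits

These are NOT equal (difference: 0.0387 bits). KL divergence is asymmetric: D_KL(P||Q) ≠ D_KL(Q||P) in general.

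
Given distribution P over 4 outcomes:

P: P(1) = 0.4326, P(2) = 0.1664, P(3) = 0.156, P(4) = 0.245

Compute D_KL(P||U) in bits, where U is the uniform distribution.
0.1312 bits

U(i) = 1/4 for all i

D_KL(P||U) = Σ P(x) log₂(P(x) / (1/4))
           = Σ P(x) log₂(P(x)) + log₂(4)
           = log₂(4) - H(P)

H(P) = -Σ P(x) log₂(P(x)):
  -P(1)·log₂(P(1)) = -(0.4326)·log₂(0.4326) = 0.52297
  -P(2)·log₂(P(2)) = -(0.1664)·log₂(0.1664) = 0.43052
  -P(3)·log₂(P(3)) = -(0.156)·log₂(0.156) = 0.41814
  -P(4)·log₂(P(4)) = -(0.245)·log₂(0.245) = 0.49714
H(P) = 0.52297 + 0.43052 + 0.41814 + 0.49714 = 1.86877 bits

log₂(4) = 2.00000 bits

D_KL(P||U) = 2.00000 - 1.86877 = 0.13123 ≈ 0.1312 bits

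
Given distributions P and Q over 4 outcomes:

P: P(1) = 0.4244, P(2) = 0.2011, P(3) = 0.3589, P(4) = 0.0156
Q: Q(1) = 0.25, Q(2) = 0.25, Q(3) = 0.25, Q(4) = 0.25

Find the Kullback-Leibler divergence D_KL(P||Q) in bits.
0.3857 bits

D_KL(P||Q) = Σ P(x) log₂(P(x)/Q(x))

Computing term by term:
  P(1)·log₂(P(1)/Q(1)) = 0.4244·log₂(0.4244/0.25) = 0.32403
  P(2)·log₂(P(2)/Q(2)) = 0.2011·log₂(0.2011/0.25) = -0.06315
  P(3)·log₂(P(3)/Q(3)) = 0.3589·log₂(0.3589/0.25) = 0.18722
  P(4)·log₂(P(4)/Q(4)) = 0.0156·log₂(0.0156/0.25) = -0.06244

D_KL(P||Q) = 0.32403 - 0.06315 + 0.18722 - 0.06244 = 0.38566 ≈ 0.3857 bits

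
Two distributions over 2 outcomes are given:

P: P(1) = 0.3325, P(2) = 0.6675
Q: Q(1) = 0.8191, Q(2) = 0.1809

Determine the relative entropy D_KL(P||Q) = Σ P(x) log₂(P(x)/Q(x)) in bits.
0.8248 bits

D_KL(P||Q) = Σ P(x) log₂(P(x)/Q(x))

Computing term by term:
  P(1)·log₂(P(1)/Q(1)) = 0.3325·log₂(0.3325/0.8191) = -0.43248
  P(2)·log₂(P(2)/Q(2)) = 0.6675·log₂(0.6675/0.1809) = 1.25729

D_KL(P||Q) = -0.43248 + 1.25729 = 0.82481 ≈ 0.8248 bits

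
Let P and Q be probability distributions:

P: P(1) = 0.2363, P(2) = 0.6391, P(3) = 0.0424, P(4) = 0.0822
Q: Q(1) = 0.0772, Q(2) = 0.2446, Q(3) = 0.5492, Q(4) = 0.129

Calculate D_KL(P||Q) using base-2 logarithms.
1.0568 bits

D_KL(P||Q) = Σ P(x) log₂(P(x)/Q(x))

Computing term by term:
  P(1)·log₂(P(1)/Q(1)) = 0.2363·log₂(0.2363/0.0772) = 0.38138
  P(2)·log₂(P(2)/Q(2)) = 0.6391·log₂(0.6391/0.2446) = 0.88555
  P(3)·log₂(P(3)/Q(3)) = 0.0424·log₂(0.0424/0.5492) = -0.15668
  P(4)·log₂(P(4)/Q(4)) = 0.0822·log₂(0.0822/0.129) = -0.05344

D_KL(P||Q) = 0.38138 + 0.88555 - 0.15668 - 0.05344 = 1.05681 ≈ 1.0568 bits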